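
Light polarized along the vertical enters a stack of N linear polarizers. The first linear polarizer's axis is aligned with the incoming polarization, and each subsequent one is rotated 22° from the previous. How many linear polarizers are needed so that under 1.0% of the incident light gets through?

First polarizer is aligned with the polarization: full transmission.
Each further stage multiplies by cos²(22°) = 0.8597.
After N polarizers: T = 0.8597^(N−1). Require T < 0.010 ⇒ N−1 > ln(0.010)/ln(0.8597) = 30.46, so N−1 ≥ 31 and N = 32.
Check: N=32 gives T = 0.009211 < 0.010; N=31 gives T = 0.01071.

N = 32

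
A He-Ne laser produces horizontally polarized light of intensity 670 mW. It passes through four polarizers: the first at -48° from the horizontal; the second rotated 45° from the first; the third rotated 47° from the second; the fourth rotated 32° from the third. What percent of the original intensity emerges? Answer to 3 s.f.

I₁ = 670 mW · cos²(48°) = 300 mW.
I₂ = I₁ · cos²(45°) = 300 · 0.5 = 150 mW.
I₃ = I₂ · cos²(47°) = 150 · 0.4651 = 69.76 mW.
I₄ = I₃ · cos²(32°) = 69.76 · 0.7192 = 50.17 mW.
That is 7.489% of the incident intensity.

≈ 7.49%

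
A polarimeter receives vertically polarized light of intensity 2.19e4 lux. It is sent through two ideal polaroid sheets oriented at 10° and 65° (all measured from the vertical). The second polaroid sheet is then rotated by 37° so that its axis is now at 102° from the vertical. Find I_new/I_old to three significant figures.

I_new/I_old ≈ 0.00370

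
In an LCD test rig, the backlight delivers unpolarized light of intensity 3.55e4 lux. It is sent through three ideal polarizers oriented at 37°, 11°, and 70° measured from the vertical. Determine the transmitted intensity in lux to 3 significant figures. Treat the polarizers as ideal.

I ≈ 3800 lux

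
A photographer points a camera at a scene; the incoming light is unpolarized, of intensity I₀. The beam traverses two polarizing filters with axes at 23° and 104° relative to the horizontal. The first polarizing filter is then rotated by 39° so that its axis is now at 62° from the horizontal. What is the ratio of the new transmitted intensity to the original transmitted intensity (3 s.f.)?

I_new/I_old ≈ 22.6

Before rotation:
Unpolarized light through the first polarizer → I₁ = ½ I₀, now polarized at 23°.
I₂ = I₁ cos²(104° − 23°) = 0.5 I₀ · cos²(81°) = 0.01224 I₀.
After rotation:
Unpolarized light through the first polarizer → I₁ = ½ I₀, now polarized at 62°.
I₂ = I₁ cos²(104° − 62°) = 0.5 I₀ · cos²(42°) = 0.2761 I₀.
Ratio = 0.2761 / 0.01224 = 22.57.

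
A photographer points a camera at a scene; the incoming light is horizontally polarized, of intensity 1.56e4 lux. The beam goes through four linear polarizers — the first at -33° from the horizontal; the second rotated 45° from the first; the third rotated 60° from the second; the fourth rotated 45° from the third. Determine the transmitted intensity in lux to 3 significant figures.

I ≈ 686 lux

I₁ = 1.56e4 lux · cos²(33°) = 1.097e+04 lux.
I₂ = I₁ · cos²(45°) = 1.097e+04 · 0.5 = 5486 lux.
I₃ = I₂ · cos²(60°) = 5486 · 0.25 = 1372 lux.
I₄ = I₃ · cos²(45°) = 1372 · 0.5 = 685.8 lux.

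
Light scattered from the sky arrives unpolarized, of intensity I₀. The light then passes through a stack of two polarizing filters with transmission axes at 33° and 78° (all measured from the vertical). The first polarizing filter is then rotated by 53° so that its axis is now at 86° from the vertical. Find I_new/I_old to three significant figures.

Before rotation:
Unpolarized light through the first polarizer → I₁ = ½ I₀, now polarized at 33°.
I₂ = I₁ cos²(78° − 33°) = 0.5 I₀ · cos²(45°) = 0.25 I₀.
After rotation:
Unpolarized light through the first polarizer → I₁ = ½ I₀, now polarized at 86°.
I₂ = I₁ cos²(78° − 86°) = 0.5 I₀ · cos²(8°) = 0.4903 I₀.
Ratio = 0.4903 / 0.25 = 1.961.

I_new/I_old ≈ 1.96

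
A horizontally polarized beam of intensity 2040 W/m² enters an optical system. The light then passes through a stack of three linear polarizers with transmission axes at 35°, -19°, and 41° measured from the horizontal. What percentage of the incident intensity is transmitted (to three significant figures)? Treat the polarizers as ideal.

I₁ = 2040 W/m² · cos²(35°) = 1369 W/m².
I₂ = I₁ · cos²(54°) = 1369 · 0.3455 = 472.9 W/m².
I₃ = I₂ · cos²(60°) = 472.9 · 0.25 = 118.2 W/m².
That is 5.796% of the incident intensity.

≈ 5.80%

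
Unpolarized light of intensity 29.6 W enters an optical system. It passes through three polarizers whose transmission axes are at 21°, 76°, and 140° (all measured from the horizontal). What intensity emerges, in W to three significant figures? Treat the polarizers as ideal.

Unpolarized light through the first polarizer → I₁ = 29.6 W/2 = 14.8 W, polarized at 21°.
I₂ = I₁ · cos²(55°) = 14.8 · 0.329 = 4.869 W.
I₃ = I₂ · cos²(64°) = 4.869 · 0.1922 = 0.9357 W.

I ≈ 0.936 W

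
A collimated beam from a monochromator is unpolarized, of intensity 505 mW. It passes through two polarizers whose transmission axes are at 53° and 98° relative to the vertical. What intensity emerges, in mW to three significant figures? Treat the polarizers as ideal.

I ≈ 126 mW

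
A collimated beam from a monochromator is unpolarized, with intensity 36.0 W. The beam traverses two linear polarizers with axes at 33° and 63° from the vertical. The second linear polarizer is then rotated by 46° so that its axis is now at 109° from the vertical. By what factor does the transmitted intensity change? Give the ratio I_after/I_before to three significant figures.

I_new/I_old ≈ 0.0780

Before rotation:
Unpolarized light through the first polarizer → I₁ = ½ I₀, now polarized at 33°.
I₂ = I₁ cos²(63° − 33°) = 0.5 I₀ · cos²(30°) = 0.375 I₀.
After rotation:
Unpolarized light through the first polarizer → I₁ = ½ I₀, now polarized at 33°.
I₂ = I₁ cos²(109° − 33°) = 0.5 I₀ · cos²(76°) = 0.02926 I₀.
Ratio = 0.02926 / 0.375 = 0.07803.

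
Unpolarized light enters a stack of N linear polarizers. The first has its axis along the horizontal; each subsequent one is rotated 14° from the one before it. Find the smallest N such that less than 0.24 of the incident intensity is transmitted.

N = 14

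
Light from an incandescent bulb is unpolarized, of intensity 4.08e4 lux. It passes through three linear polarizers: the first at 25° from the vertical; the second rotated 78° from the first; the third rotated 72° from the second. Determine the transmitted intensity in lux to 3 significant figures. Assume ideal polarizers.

Unpolarized light through the first polarizer → I₁ = 4.08e4 lux/2 = 2.04e+04 lux, polarized at 25°.
I₂ = I₁ · cos²(78°) = 2.04e+04 · 0.04323 = 881.8 lux.
I₃ = I₂ · cos²(72°) = 881.8 · 0.09549 = 84.21 lux.

I ≈ 84.2 lux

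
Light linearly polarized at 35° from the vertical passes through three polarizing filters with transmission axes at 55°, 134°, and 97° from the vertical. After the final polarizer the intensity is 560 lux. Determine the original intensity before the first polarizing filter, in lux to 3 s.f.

I₁ = I₀ cos²(55° − 35°) = I₀ cos²(20°) = 0.883 I₀.
I₂ = I₁ cos²(134° − 55°) = 0.883 I₀ · cos²(79°) = 0.03215 I₀.
I₃ = I₂ cos²(97° − 134°) = 0.03215 I₀ · cos²(37°) = 0.02051 I₀.
So 560 lux = 0.02051 I₀, giving I₀ = 560/0.02051 = 2.731e+04 lux.

I₀ ≈ 2.73e4 lux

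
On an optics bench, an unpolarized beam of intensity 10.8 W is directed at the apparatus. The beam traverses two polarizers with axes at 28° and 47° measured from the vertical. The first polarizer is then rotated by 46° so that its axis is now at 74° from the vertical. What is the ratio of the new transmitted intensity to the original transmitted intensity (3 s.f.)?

I_new/I_old ≈ 0.888

Before rotation:
Unpolarized light through the first polarizer → I₁ = ½ I₀, now polarized at 28°.
I₂ = I₁ cos²(47° − 28°) = 0.5 I₀ · cos²(19°) = 0.447 I₀.
After rotation:
Unpolarized light through the first polarizer → I₁ = ½ I₀, now polarized at 74°.
I₂ = I₁ cos²(47° − 74°) = 0.5 I₀ · cos²(27°) = 0.3969 I₀.
Ratio = 0.3969 / 0.447 = 0.888.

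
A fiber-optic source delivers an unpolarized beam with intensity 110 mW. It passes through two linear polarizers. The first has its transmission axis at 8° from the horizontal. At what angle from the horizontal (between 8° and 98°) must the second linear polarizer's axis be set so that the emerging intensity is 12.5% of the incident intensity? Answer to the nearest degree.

Unpolarized light through the first polarizer → I₁ = ½ I₀, now polarized at 8°.
Need I₂/I₀ = 0.125, so cos²(θ − 8°) = 0.125 / 0.5 = 0.25.
θ − 8° = arccos(√0.25) = 60.0°, giving θ ≈ 8 + 60.0 = 68.0°.

θ ≈ 68°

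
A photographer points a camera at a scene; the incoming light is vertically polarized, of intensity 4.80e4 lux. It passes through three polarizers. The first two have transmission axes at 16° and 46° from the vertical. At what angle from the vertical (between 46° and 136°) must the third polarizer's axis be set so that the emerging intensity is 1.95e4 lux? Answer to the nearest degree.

θ ≈ 86°

By Malus's law, I₁ = I₀ cos²(16° − 0°) = I₀ cos²(16°) = 0.924 I₀.
I₂ = I₁ cos²(46° − 16°) = 0.924 I₀ · cos²(30°) = 0.693 I₀.
Target fraction: 1.95e4 / 4.80e4 lux = 0.4062 of I₀.
Need I₃/I₀ = 0.4062, so cos²(θ − 46°) = 0.4062 / 0.693 = 0.5862.
θ − 46° = arccos(√0.5862) = 40.0°, giving θ ≈ 46 + 40.0 = 86.0°.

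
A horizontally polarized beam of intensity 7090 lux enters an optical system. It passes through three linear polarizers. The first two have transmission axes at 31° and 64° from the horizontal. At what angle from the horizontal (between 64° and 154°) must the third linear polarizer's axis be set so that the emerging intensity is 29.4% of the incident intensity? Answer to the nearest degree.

By Malus's law, I₁ = I₀ cos²(31° − 0°) = I₀ cos²(31°) = 0.7347 I₀.
I₂ = I₁ cos²(64° − 31°) = 0.7347 I₀ · cos²(33°) = 0.5168 I₀.
Need I₃/I₀ = 0.294, so cos²(θ − 64°) = 0.294 / 0.5168 = 0.5689.
θ − 64° = arccos(√0.5689) = 41.0°, giving θ ≈ 64 + 41.0 = 105.0°.

θ ≈ 105°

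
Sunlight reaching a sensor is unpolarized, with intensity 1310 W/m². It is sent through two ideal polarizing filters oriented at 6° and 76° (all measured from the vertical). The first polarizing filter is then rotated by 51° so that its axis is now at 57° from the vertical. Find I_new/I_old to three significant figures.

I_new/I_old ≈ 7.64

Before rotation:
Unpolarized light through the first polarizer → I₁ = ½ I₀, now polarized at 6°.
I₂ = I₁ cos²(76° − 6°) = 0.5 I₀ · cos²(70°) = 0.05849 I₀.
After rotation:
Unpolarized light through the first polarizer → I₁ = ½ I₀, now polarized at 57°.
I₂ = I₁ cos²(76° − 57°) = 0.5 I₀ · cos²(19°) = 0.447 I₀.
Ratio = 0.447 / 0.05849 = 7.643.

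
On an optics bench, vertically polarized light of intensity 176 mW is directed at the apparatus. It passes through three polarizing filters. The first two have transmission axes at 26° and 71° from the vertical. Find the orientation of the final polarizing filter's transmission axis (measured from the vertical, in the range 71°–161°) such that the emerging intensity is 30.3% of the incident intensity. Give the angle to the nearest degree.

θ ≈ 101°

By Malus's law, I₁ = I₀ cos²(26° − 0°) = I₀ cos²(26°) = 0.8078 I₀.
I₂ = I₁ cos²(71° − 26°) = 0.8078 I₀ · cos²(45°) = 0.4039 I₀.
Need I₃/I₀ = 0.303, so cos²(θ − 71°) = 0.303 / 0.4039 = 0.7502.
θ − 71° = arccos(√0.7502) = 30.0°, giving θ ≈ 71 + 30.0 = 101.0°.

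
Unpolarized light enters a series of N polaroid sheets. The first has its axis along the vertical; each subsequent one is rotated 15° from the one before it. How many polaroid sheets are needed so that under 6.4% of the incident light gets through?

N = 31

First polarizer halves the unpolarized light: factor 1/2.
Each further stage multiplies by cos²(15°) = 0.933.
After N polarizers: T = 0.5·0.933^(N−1). Require T < 0.064 ⇒ N−1 > ln(0.064/0.5)/ln(0.933) = 29.65, so N−1 ≥ 30 and N = 31.
Check: N=31 gives T = 0.06246 < 0.064; N=30 gives T = 0.06694.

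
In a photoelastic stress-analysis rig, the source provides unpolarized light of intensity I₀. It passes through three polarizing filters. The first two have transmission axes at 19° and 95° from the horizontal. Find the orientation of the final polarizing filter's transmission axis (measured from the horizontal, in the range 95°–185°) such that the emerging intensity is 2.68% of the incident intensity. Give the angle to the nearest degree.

θ ≈ 112°

Unpolarized light through the first polarizer → I₁ = ½ I₀, now polarized at 19°.
I₂ = I₁ cos²(95° − 19°) = 0.5 I₀ · cos²(76°) = 0.02926 I₀.
Need I₃/I₀ = 0.0268, so cos²(θ − 95°) = 0.0268 / 0.02926 = 0.9158.
θ − 95° = arccos(√0.9158) = 16.9°, giving θ ≈ 95 + 16.9 = 111.9°.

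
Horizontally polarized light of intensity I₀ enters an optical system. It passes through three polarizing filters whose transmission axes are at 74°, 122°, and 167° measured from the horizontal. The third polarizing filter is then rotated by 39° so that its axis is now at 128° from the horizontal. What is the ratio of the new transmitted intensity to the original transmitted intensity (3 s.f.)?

Before rotation:
By Malus's law, I₁ = I₀ cos²(74° − 0°) = I₀ cos²(74°) = 0.07598 I₀.
I₂ = I₁ cos²(122° − 74°) = 0.07598 I₀ · cos²(48°) = 0.03402 I₀.
I₃ = I₂ cos²(167° − 122°) = 0.03402 I₀ · cos²(45°) = 0.01701 I₀.
After rotation:
I₁ = I₀ cos²(74° − 0°) = I₀ cos²(74°) = 0.07598 I₀.
I₂ = I₁ cos²(122° − 74°) = 0.07598 I₀ · cos²(48°) = 0.03402 I₀.
I₃ = I₂ cos²(128° − 122°) = 0.03402 I₀ · cos²(6°) = 0.03365 I₀.
Ratio = 0.03365 / 0.01701 = 1.978.

I_new/I_old ≈ 1.98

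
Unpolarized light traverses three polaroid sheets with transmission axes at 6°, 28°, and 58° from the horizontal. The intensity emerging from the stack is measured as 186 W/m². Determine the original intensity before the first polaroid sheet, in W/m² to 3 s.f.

I₀ ≈ 577 W/m²

Unpolarized light through the first polarizer → I₁ = ½ I₀, now polarized at 6°.
I₂ = I₁ cos²(28° − 6°) = 0.5 I₀ · cos²(22°) = 0.4298 I₀.
I₃ = I₂ cos²(58° − 28°) = 0.4298 I₀ · cos²(30°) = 0.3224 I₀.
So 186 W/m² = 0.3224 I₀, giving I₀ = 186/0.3224 = 577 W/m².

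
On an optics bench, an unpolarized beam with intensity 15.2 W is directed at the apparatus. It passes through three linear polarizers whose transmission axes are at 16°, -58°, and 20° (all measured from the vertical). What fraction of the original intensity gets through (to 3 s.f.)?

Unpolarized light through the first polarizer → I₁ = 15.2 W/2 = 7.6 W, polarized at 16°.
I₂ = I₁ · cos²(74°) = 7.6 · 0.07598 = 0.5774 W.
I₃ = I₂ · cos²(78°) = 0.5774 · 0.04323 = 0.02496 W.
Transmitted fraction = 0.001642.

I/I₀ ≈ 0.00164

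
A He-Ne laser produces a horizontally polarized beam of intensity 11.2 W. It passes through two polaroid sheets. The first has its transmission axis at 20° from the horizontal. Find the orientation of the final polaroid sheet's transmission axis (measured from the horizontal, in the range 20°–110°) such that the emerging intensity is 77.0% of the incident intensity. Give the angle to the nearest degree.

θ ≈ 41°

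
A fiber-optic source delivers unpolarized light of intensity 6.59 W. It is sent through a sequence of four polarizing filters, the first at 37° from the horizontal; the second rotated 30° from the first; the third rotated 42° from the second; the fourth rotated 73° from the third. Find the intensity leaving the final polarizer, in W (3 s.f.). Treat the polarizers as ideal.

Unpolarized light through the first polarizer → I₁ = 6.59 W/2 = 3.295 W, polarized at 37°.
I₂ = I₁ · cos²(30°) = 3.295 · 0.75 = 2.471 W.
I₃ = I₂ · cos²(42°) = 2.471 · 0.5523 = 1.365 W.
I₄ = I₃ · cos²(73°) = 1.365 · 0.08548 = 0.1167 W.

I ≈ 0.117 W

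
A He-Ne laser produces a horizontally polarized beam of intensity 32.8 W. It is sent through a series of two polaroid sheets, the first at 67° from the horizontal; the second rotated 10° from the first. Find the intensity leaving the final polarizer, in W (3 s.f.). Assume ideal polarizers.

I ≈ 4.86 W

I₁ = 32.8 W · cos²(67°) = 5.008 W.
I₂ = I₁ · cos²(10°) = 5.008 · 0.9698 = 4.857 W.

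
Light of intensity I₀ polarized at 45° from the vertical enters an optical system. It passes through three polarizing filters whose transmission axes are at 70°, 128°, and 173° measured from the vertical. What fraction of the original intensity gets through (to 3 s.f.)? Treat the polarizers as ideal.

By Malus's law, I₁ = I₀ cos²(70° − 45°) = I₀ cos²(25°) = 0.8214 I₀.
I₂ = I₁ cos²(128° − 70°) = 0.8214 I₀ · cos²(58°) = 0.2307 I₀.
I₃ = I₂ cos²(173° − 128°) = 0.2307 I₀ · cos²(45°) = 0.1153 I₀.
Transmitted fraction = 0.1153.

≈ 0.115 I₀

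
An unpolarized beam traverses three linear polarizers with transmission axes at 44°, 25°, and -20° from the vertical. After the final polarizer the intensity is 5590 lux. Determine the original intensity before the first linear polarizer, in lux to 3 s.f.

I₀ ≈ 2.50e4 lux

Unpolarized light through the first polarizer → I₁ = ½ I₀, now polarized at 44°.
I₂ = I₁ cos²(25° − 44°) = 0.5 I₀ · cos²(19°) = 0.447 I₀.
I₃ = I₂ cos²(-20° − 25°) = 0.447 I₀ · cos²(45°) = 0.2235 I₀.
So 5590 lux = 0.2235 I₀, giving I₀ = 5590/0.2235 = 2.501e+04 lux.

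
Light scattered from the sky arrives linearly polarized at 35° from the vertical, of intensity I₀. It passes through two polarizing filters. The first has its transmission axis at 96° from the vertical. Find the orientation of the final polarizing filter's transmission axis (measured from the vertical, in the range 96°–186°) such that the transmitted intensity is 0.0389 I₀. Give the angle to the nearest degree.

I₁ = I₀ cos²(96° − 35°) = I₀ cos²(61°) = 0.235 I₀.
Need I₂/I₀ = 0.0389, so cos²(θ − 96°) = 0.0389 / 0.235 = 0.1655.
θ − 96° = arccos(√0.1655) = 66.0°, giving θ ≈ 96 + 66.0 = 162.0°.

θ ≈ 162°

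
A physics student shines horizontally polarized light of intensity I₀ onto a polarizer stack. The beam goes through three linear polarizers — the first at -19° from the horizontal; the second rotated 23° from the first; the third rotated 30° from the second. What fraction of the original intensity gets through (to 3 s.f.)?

I₁ = I₀ cos²(-19° − 0°) = I₀ cos²(19°) = 0.894 I₀.
I₂ = I₁ cos²(23°) = 0.894 · 0.8473 I₀ = 0.7575 I₀.
I₃ = I₂ cos²(30°) = 0.7575 · 0.75 I₀ = 0.5681 I₀.
Transmitted fraction = 0.5681.

≈ 0.568 I₀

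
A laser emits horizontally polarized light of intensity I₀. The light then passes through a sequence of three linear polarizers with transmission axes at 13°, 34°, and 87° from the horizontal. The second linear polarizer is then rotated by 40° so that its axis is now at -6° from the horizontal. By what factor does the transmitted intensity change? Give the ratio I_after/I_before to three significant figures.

Before rotation:
By Malus's law, I₁ = I₀ cos²(13° − 0°) = I₀ cos²(13°) = 0.9494 I₀.
I₂ = I₁ cos²(34° − 13°) = 0.9494 I₀ · cos²(21°) = 0.8275 I₀.
I₃ = I₂ cos²(87° − 34°) = 0.8275 I₀ · cos²(53°) = 0.2997 I₀.
After rotation:
I₁ = I₀ cos²(13° − 0°) = I₀ cos²(13°) = 0.9494 I₀.
I₂ = I₁ cos²(-6° − 13°) = 0.9494 I₀ · cos²(19°) = 0.8488 I₀.
Angle between axes 2 and 3: 87°. I₃ = 0.8488 I₀ · cos²(87°) = 0.002325 I₀.
Ratio = 0.002325 / 0.2997 = 0.007757.

I_new/I_old ≈ 0.00776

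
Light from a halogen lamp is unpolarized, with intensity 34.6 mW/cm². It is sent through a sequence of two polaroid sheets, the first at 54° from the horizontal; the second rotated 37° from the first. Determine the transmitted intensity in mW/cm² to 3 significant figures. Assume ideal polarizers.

I ≈ 11.0 mW/cm²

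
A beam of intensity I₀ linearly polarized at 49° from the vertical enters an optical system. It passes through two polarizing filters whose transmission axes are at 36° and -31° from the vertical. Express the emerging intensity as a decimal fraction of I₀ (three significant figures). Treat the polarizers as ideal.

≈ 0.145 I₀

I₁ = I₀ cos²(36° − 49°) = I₀ cos²(13°) = 0.9494 I₀.
I₂ = I₁ cos²(-31° − 36°) = 0.9494 I₀ · cos²(67°) = 0.1449 I₀.
Transmitted fraction = 0.1449.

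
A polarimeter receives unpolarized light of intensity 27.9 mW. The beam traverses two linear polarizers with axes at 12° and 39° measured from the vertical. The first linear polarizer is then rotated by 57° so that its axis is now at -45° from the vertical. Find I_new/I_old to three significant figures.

I_new/I_old ≈ 0.0138

Before rotation:
Unpolarized light through the first polarizer → I₁ = ½ I₀, now polarized at 12°.
I₂ = I₁ cos²(39° − 12°) = 0.5 I₀ · cos²(27°) = 0.3969 I₀.
After rotation:
Unpolarized light through the first polarizer → I₁ = ½ I₀, now polarized at -45°.
I₂ = I₁ cos²(39° + 45°) = 0.5 I₀ · cos²(84°) = 0.005463 I₀.
Ratio = 0.005463 / 0.3969 = 0.01376.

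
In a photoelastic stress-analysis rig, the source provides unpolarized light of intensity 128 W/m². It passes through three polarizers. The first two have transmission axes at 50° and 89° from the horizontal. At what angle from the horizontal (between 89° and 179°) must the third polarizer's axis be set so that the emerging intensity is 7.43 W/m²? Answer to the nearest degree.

θ ≈ 153°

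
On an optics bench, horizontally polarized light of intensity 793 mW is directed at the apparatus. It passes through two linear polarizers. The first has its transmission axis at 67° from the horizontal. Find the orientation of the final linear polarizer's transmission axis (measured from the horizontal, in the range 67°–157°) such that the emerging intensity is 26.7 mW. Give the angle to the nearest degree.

θ ≈ 129°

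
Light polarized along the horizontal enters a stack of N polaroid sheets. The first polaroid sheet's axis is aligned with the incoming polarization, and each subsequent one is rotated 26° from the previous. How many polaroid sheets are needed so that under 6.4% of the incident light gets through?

First polarizer is aligned with the polarization: full transmission.
Each further stage multiplies by cos²(26°) = 0.8078.
After N polarizers: T = 0.8078^(N−1). Require T < 0.064 ⇒ N−1 > ln(0.064)/ln(0.8078) = 12.88, so N−1 ≥ 13 and N = 14.
Check: N=14 gives T = 0.0624 < 0.064; N=13 gives T = 0.07724.

N = 14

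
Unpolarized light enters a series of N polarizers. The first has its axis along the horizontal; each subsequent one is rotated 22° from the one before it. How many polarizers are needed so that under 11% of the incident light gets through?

N = 12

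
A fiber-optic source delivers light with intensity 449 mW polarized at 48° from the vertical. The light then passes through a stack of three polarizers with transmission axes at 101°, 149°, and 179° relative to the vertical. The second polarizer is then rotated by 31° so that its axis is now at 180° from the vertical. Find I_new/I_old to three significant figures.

I_new/I_old ≈ 0.108

Before rotation:
I₁ = I₀ cos²(101° − 48°) = I₀ cos²(53°) = 0.3622 I₀.
I₂ = I₁ cos²(149° − 101°) = 0.3622 I₀ · cos²(48°) = 0.1622 I₀.
I₃ = I₂ cos²(179° − 149°) = 0.1622 I₀ · cos²(30°) = 0.1216 I₀.
After rotation:
I₁ = I₀ cos²(101° − 48°) = I₀ cos²(53°) = 0.3622 I₀.
I₂ = I₁ cos²(180° − 101°) = 0.3622 I₀ · cos²(79°) = 0.01319 I₀.
I₃ = I₂ cos²(179° − 180°) = 0.01319 I₀ · cos²(1°) = 0.01318 I₀.
Ratio = 0.01318 / 0.1216 = 0.1084.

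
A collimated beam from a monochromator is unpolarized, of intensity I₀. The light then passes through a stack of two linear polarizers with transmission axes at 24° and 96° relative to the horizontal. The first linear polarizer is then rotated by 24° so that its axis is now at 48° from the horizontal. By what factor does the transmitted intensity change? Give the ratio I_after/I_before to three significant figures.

I_new/I_old ≈ 4.69

Before rotation:
Unpolarized light through the first polarizer → I₁ = ½ I₀, now polarized at 24°.
I₂ = I₁ cos²(96° − 24°) = 0.5 I₀ · cos²(72°) = 0.04775 I₀.
After rotation:
Unpolarized light through the first polarizer → I₁ = ½ I₀, now polarized at 48°.
I₂ = I₁ cos²(96° − 48°) = 0.5 I₀ · cos²(48°) = 0.2239 I₀.
Ratio = 0.2239 / 0.04775 = 4.689.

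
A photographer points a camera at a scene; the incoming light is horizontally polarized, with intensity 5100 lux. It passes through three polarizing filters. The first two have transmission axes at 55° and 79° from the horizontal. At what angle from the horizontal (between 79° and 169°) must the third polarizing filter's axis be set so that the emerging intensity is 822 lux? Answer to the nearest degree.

θ ≈ 119°

By Malus's law, I₁ = I₀ cos²(55° − 0°) = I₀ cos²(55°) = 0.329 I₀.
I₂ = I₁ cos²(79° − 55°) = 0.329 I₀ · cos²(24°) = 0.2746 I₀.
Target fraction: 822 / 5100 lux = 0.1612 of I₀.
Need I₃/I₀ = 0.1612, so cos²(θ − 79°) = 0.1612 / 0.2746 = 0.587.
θ − 79° = arccos(√0.587) = 40.0°, giving θ ≈ 79 + 40.0 = 119.0°.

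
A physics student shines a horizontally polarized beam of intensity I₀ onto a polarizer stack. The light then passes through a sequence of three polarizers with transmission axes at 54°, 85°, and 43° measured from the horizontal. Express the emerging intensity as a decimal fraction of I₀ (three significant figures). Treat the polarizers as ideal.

By Malus's law, I₁ = I₀ cos²(54° − 0°) = I₀ cos²(54°) = 0.3455 I₀.
I₂ = I₁ cos²(85° − 54°) = 0.3455 I₀ · cos²(31°) = 0.2538 I₀.
I₃ = I₂ cos²(43° − 85°) = 0.2538 I₀ · cos²(42°) = 0.1402 I₀.
Transmitted fraction = 0.1402.

≈ 0.140 I₀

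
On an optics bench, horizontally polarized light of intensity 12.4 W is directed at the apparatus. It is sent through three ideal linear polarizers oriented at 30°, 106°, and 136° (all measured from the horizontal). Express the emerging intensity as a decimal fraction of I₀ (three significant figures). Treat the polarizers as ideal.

I₁ = 12.4 W · cos²(30°) = 9.3 W.
I₂ = I₁ · cos²(76°) = 9.3 · 0.05853 = 0.5443 W.
I₃ = I₂ · cos²(30°) = 0.5443 · 0.75 = 0.4082 W.
Transmitted fraction = 0.03292.

I/I₀ ≈ 0.0329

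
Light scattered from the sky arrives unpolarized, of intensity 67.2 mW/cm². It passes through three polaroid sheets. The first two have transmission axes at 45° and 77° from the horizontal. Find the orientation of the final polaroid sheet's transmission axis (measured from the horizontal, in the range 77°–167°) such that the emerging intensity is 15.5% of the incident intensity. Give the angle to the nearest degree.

Unpolarized light through the first polarizer → I₁ = ½ I₀, now polarized at 45°.
I₂ = I₁ cos²(77° − 45°) = 0.5 I₀ · cos²(32°) = 0.3596 I₀.
Need I₃/I₀ = 0.155, so cos²(θ − 77°) = 0.155 / 0.3596 = 0.431.
θ − 77° = arccos(√0.431) = 49.0°, giving θ ≈ 77 + 49.0 = 126.0°.

θ ≈ 126°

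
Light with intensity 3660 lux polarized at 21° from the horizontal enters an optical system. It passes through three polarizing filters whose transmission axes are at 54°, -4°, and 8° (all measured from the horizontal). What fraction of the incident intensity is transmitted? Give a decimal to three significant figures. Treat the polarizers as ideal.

I/I₀ ≈ 0.189

By Malus's law, I₁ = 3660 lux · cos²(33°) = 2574 lux.
I₂ = I₁ · cos²(58°) = 2574 · 0.2808 = 722.9 lux.
I₃ = I₂ · cos²(12°) = 722.9 · 0.9568 = 691.7 lux.
Transmitted fraction = 0.189.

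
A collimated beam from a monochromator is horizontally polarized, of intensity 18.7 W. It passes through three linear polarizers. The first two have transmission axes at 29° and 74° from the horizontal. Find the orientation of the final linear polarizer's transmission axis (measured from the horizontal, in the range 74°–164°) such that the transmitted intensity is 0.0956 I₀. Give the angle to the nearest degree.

θ ≈ 134°

By Malus's law, I₁ = I₀ cos²(29° − 0°) = I₀ cos²(29°) = 0.765 I₀.
I₂ = I₁ cos²(74° − 29°) = 0.765 I₀ · cos²(45°) = 0.3825 I₀.
Need I₃/I₀ = 0.0956, so cos²(θ − 74°) = 0.0956 / 0.3825 = 0.2499.
θ − 74° = arccos(√0.2499) = 60.0°, giving θ ≈ 74 + 60.0 = 134.0°.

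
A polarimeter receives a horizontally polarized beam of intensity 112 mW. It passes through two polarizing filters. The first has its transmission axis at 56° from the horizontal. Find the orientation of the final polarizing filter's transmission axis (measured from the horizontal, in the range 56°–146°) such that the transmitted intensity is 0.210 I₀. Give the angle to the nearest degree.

By Malus's law, I₁ = I₀ cos²(56° − 0°) = I₀ cos²(56°) = 0.3127 I₀.
Need I₂/I₀ = 0.21, so cos²(θ − 56°) = 0.21 / 0.3127 = 0.6716.
θ − 56° = arccos(√0.6716) = 35.0°, giving θ ≈ 56 + 35.0 = 91.0°.

θ ≈ 91°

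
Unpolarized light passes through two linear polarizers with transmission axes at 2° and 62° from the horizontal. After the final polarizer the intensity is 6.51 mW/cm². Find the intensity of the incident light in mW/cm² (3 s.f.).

I₀ ≈ 52.1 mW/cm²

Unpolarized light through the first polarizer → I₁ = ½ I₀, now polarized at 2°.
I₂ = I₁ cos²(62° − 2°) = 0.5 I₀ · cos²(60°) = 0.125 I₀.
So 6.51 mW/cm² = 0.125 I₀, giving I₀ = 6.51/0.125 = 52.08 mW/cm².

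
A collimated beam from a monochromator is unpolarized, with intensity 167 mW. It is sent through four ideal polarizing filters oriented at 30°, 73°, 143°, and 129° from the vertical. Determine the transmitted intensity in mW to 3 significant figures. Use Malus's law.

Unpolarized light through the first polarizer → I₁ = 167 mW/2 = 83.5 mW, polarized at 30°.
I₂ = I₁ · cos²(43°) = 83.5 · 0.5349 = 44.66 mW.
I₃ = I₂ · cos²(70°) = 44.66 · 0.117 = 5.225 mW.
I₄ = I₃ · cos²(14°) = 5.225 · 0.9415 = 4.919 mW.

I ≈ 4.92 mW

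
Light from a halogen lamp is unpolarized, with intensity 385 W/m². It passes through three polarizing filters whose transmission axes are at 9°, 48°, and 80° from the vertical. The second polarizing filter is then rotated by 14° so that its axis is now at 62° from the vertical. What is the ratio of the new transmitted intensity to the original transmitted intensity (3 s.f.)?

I_new/I_old ≈ 0.754

Before rotation:
Unpolarized light through the first polarizer → I₁ = ½ I₀, now polarized at 9°.
I₂ = I₁ cos²(48° − 9°) = 0.5 I₀ · cos²(39°) = 0.302 I₀.
I₃ = I₂ cos²(80° − 48°) = 0.302 I₀ · cos²(32°) = 0.2172 I₀.
After rotation:
Unpolarized light through the first polarizer → I₁ = ½ I₀, now polarized at 9°.
I₂ = I₁ cos²(62° − 9°) = 0.5 I₀ · cos²(53°) = 0.1811 I₀.
I₃ = I₂ cos²(80° − 62°) = 0.1811 I₀ · cos²(18°) = 0.1638 I₀.
Ratio = 0.1638 / 0.2172 = 0.7542.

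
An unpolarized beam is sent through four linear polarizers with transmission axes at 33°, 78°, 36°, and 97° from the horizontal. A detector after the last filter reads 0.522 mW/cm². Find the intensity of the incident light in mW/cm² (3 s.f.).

Unpolarized light through the first polarizer → I₁ = ½ I₀, now polarized at 33°.
I₂ = I₁ cos²(78° − 33°) = 0.5 I₀ · cos²(45°) = 0.25 I₀.
I₃ = I₂ cos²(36° − 78°) = 0.25 I₀ · cos²(42°) = 0.1381 I₀.
I₄ = I₃ cos²(97° − 36°) = 0.1381 I₀ · cos²(61°) = 0.03245 I₀.
So 0.522 mW/cm² = 0.03245 I₀, giving I₀ = 0.522/0.03245 = 16.09 mW/cm².

I₀ ≈ 16.1 mW/cm²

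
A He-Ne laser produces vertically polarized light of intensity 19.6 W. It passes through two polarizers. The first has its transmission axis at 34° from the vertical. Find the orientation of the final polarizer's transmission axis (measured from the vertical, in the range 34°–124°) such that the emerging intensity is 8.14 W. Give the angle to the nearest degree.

θ ≈ 73°

By Malus's law, I₁ = I₀ cos²(34° − 0°) = I₀ cos²(34°) = 0.6873 I₀.
Target fraction: 8.14 / 19.6 W = 0.4153 of I₀.
Need I₂/I₀ = 0.4153, so cos²(θ − 34°) = 0.4153 / 0.6873 = 0.6043.
θ − 34° = arccos(√0.6043) = 39.0°, giving θ ≈ 34 + 39.0 = 73.0°.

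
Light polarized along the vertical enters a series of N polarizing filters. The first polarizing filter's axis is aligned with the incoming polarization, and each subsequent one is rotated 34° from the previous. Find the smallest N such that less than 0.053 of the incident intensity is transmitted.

N = 9

First polarizer is aligned with the polarization: full transmission.
Each further stage multiplies by cos²(34°) = 0.6873.
After N polarizers: T = 0.6873^(N−1). Require T < 0.053 ⇒ N−1 > ln(0.053)/ln(0.6873) = 7.83, so N−1 ≥ 8 and N = 9.
Check: N=9 gives T = 0.0498 < 0.053; N=8 gives T = 0.07245.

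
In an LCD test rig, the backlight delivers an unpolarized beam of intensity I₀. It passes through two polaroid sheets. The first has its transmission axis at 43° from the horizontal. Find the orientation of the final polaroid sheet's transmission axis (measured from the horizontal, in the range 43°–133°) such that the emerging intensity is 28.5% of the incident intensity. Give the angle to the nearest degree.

Unpolarized light through the first polarizer → I₁ = ½ I₀, now polarized at 43°.
Need I₂/I₀ = 0.285, so cos²(θ − 43°) = 0.285 / 0.5 = 0.57.
θ − 43° = arccos(√0.57) = 41.0°, giving θ ≈ 43 + 41.0 = 84.0°.

θ ≈ 84°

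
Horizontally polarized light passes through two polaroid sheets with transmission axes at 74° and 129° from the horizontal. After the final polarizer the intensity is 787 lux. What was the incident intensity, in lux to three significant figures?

I₀ ≈ 3.15e4 lux

By Malus's law, I₁ = I₀ cos²(74° − 0°) = I₀ cos²(74°) = 0.07598 I₀.
I₂ = I₁ cos²(129° − 74°) = 0.07598 I₀ · cos²(55°) = 0.025 I₀.
So 787 lux = 0.025 I₀, giving I₀ = 787/0.025 = 3.149e+04 lux.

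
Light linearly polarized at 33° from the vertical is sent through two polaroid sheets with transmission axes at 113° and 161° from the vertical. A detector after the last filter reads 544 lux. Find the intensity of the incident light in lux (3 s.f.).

I₁ = I₀ cos²(113° − 33°) = I₀ cos²(80°) = 0.03015 I₀.
I₂ = I₁ cos²(161° − 113°) = 0.03015 I₀ · cos²(48°) = 0.0135 I₀.
So 544 lux = 0.0135 I₀, giving I₀ = 544/0.0135 = 4.029e+04 lux.

I₀ ≈ 4.03e4 lux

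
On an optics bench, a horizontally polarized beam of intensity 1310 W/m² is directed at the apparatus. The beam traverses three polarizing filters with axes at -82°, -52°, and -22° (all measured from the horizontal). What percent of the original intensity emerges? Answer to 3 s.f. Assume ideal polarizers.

≈ 1.09%

I₁ = 1310 W/m² · cos²(82°) = 25.37 W/m².
I₂ = I₁ · cos²(30°) = 25.37 · 0.75 = 19.03 W/m².
I₃ = I₂ · cos²(30°) = 19.03 · 0.75 = 14.27 W/m².
That is 1.09% of the incident intensity.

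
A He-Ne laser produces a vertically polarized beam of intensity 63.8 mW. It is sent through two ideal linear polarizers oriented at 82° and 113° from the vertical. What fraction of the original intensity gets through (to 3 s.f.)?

I/I₀ ≈ 0.0142

I₁ = 63.8 mW · cos²(82°) = 1.236 mW.
I₂ = I₁ · cos²(31°) = 1.236 · 0.7347 = 0.908 mW.
Transmitted fraction = 0.01423.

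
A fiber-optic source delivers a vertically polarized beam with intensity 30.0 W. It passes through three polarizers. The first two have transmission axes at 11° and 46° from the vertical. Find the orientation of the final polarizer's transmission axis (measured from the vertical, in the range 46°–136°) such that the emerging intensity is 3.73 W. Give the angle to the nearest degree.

θ ≈ 110°

By Malus's law, I₁ = I₀ cos²(11° − 0°) = I₀ cos²(11°) = 0.9636 I₀.
I₂ = I₁ cos²(46° − 11°) = 0.9636 I₀ · cos²(35°) = 0.6466 I₀.
Target fraction: 3.73 / 30.0 W = 0.1243 of I₀.
Need I₃/I₀ = 0.1243, so cos²(θ − 46°) = 0.1243 / 0.6466 = 0.1923.
θ − 46° = arccos(√0.1923) = 64.0°, giving θ ≈ 46 + 64.0 = 110.0°.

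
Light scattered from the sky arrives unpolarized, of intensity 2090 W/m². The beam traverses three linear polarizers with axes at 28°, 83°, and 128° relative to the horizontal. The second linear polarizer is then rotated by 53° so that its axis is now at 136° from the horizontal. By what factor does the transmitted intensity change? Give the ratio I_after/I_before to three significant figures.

I_new/I_old ≈ 0.569

Before rotation:
Unpolarized light through the first polarizer → I₁ = ½ I₀, now polarized at 28°.
I₂ = I₁ cos²(83° − 28°) = 0.5 I₀ · cos²(55°) = 0.1645 I₀.
I₃ = I₂ cos²(128° − 83°) = 0.1645 I₀ · cos²(45°) = 0.08225 I₀.
After rotation:
Unpolarized light through the first polarizer → I₁ = ½ I₀, now polarized at 28°.
Angle between axes 1 and 2: 72°. I₂ = 0.5 I₀ · cos²(72°) = 0.04775 I₀.
I₃ = I₂ cos²(128° − 136°) = 0.04775 I₀ · cos²(8°) = 0.04682 I₀.
Ratio = 0.04682 / 0.08225 = 0.5693.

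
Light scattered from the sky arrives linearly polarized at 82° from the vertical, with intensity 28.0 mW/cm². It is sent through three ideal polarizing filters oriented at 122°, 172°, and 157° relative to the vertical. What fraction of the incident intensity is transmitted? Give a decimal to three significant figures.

By Malus's law, I₁ = 28.0 mW/cm² · cos²(40°) = 16.43 mW/cm².
I₂ = I₁ · cos²(50°) = 16.43 · 0.4132 = 6.789 mW/cm².
I₃ = I₂ · cos²(15°) = 6.789 · 0.933 = 6.334 mW/cm².
Transmitted fraction = 0.2262.

I/I₀ ≈ 0.226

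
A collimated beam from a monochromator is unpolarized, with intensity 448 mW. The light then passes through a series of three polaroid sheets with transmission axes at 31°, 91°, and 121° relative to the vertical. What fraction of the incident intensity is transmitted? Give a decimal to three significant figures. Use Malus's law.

I/I₀ ≈ 0.0938

Unpolarized light through the first polarizer → I₁ = 448 mW/2 = 224 mW, polarized at 31°.
I₂ = I₁ · cos²(60°) = 224 · 0.25 = 56 mW.
I₃ = I₂ · cos²(30°) = 56 · 0.75 = 42 mW.
Transmitted fraction = 0.09375.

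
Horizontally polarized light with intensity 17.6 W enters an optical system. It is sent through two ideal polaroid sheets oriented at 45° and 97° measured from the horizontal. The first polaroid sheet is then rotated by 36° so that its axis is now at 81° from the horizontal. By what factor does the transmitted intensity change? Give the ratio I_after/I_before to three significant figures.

Before rotation:
By Malus's law, I₁ = I₀ cos²(45° − 0°) = I₀ cos²(45°) = 0.5 I₀.
I₂ = I₁ cos²(97° − 45°) = 0.5 I₀ · cos²(52°) = 0.1895 I₀.
After rotation:
I₁ = I₀ cos²(81° − 0°) = I₀ cos²(81°) = 0.02447 I₀.
I₂ = I₁ cos²(97° − 81°) = 0.02447 I₀ · cos²(16°) = 0.02261 I₀.
Ratio = 0.02261 / 0.1895 = 0.1193.

I_new/I_old ≈ 0.119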